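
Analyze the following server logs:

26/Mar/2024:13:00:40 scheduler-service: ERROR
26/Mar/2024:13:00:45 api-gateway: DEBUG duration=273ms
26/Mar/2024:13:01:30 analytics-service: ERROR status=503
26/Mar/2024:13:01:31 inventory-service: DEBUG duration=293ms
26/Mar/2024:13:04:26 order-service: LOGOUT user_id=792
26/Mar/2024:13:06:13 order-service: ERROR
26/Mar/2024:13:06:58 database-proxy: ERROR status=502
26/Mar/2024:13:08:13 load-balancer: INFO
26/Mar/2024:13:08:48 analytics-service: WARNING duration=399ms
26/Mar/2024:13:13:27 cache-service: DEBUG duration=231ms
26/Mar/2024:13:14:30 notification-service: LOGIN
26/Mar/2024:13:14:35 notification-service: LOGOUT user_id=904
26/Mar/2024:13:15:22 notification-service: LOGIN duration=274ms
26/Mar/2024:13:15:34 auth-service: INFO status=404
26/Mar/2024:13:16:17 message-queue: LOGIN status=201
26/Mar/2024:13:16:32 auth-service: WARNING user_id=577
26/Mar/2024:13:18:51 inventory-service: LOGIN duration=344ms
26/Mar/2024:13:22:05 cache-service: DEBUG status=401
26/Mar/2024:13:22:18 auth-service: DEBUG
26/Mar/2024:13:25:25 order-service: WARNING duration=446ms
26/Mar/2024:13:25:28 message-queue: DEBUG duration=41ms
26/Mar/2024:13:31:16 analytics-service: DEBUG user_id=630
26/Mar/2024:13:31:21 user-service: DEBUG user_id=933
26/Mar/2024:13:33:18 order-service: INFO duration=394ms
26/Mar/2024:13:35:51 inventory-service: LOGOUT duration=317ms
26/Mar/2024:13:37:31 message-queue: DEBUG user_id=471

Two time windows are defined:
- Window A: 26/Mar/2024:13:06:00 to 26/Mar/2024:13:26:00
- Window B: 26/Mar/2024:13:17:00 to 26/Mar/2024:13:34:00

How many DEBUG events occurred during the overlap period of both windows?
3

To find overlap events:

1. Window A: 26/Mar/2024:13:06:00 to 26/Mar/2024:13:26:00
2. Window B: 26/Mar/2024:13:17:00 to 26/Mar/2024:13:34:00
3. Overlap period: 26/Mar/2024:13:17:00 to 26/Mar/2024:13:26:00
4. Count DEBUG events in overlap: 3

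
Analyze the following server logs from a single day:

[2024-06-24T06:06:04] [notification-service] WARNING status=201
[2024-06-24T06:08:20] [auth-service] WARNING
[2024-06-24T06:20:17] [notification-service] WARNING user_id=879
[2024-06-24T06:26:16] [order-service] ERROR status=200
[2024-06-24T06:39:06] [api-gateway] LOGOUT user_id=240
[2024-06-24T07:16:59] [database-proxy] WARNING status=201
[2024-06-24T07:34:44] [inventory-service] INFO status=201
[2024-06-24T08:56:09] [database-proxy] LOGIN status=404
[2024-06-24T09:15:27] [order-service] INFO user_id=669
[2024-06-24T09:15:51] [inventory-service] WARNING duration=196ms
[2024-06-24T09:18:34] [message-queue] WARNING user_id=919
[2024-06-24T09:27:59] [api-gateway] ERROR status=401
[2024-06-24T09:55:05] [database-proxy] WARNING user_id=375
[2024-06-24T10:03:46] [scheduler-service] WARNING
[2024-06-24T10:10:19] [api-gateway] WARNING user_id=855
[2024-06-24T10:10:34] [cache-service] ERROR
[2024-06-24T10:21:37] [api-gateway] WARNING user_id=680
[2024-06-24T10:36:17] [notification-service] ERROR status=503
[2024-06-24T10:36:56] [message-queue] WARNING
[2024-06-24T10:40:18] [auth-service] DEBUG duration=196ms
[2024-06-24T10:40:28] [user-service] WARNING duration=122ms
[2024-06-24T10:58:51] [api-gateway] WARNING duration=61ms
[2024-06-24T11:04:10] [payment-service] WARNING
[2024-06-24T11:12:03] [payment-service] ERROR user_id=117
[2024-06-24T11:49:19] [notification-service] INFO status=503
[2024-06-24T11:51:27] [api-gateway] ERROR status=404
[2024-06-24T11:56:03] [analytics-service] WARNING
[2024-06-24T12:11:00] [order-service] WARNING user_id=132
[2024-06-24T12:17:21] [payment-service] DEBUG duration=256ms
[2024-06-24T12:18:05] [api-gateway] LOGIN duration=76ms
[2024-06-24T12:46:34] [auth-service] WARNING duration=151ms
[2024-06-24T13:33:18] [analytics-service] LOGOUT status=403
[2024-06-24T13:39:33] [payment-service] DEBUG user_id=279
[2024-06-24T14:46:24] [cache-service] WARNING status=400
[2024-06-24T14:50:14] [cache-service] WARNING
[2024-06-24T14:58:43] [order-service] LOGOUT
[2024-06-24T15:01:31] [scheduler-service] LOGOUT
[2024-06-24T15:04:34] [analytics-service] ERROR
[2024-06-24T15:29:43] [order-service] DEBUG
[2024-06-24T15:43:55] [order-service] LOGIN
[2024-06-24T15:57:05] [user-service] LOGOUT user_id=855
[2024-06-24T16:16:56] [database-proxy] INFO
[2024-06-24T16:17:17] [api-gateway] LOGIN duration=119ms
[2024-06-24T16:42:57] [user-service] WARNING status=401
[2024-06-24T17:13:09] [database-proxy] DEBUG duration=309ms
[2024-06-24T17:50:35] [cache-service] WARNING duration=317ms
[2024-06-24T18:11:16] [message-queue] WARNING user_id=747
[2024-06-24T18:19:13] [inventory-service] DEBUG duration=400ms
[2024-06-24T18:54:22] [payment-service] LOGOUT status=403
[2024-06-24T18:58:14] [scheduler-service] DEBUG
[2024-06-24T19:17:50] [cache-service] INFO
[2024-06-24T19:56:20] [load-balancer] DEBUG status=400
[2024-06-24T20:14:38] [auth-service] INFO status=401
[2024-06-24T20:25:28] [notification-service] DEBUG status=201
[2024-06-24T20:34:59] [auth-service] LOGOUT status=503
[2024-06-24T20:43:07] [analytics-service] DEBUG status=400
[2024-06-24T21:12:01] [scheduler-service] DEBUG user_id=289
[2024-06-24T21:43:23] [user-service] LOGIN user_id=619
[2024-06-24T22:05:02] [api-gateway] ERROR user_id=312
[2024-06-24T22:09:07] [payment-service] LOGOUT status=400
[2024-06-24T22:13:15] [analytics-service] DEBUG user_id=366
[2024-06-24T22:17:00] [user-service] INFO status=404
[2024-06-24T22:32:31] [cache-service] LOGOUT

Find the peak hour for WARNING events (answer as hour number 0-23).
10

To find the peak hour:

1. Group all WARNING events by hour
2. Count events in each hour
3. Find hour with maximum count
4. Peak hour: 10 (with 6 events)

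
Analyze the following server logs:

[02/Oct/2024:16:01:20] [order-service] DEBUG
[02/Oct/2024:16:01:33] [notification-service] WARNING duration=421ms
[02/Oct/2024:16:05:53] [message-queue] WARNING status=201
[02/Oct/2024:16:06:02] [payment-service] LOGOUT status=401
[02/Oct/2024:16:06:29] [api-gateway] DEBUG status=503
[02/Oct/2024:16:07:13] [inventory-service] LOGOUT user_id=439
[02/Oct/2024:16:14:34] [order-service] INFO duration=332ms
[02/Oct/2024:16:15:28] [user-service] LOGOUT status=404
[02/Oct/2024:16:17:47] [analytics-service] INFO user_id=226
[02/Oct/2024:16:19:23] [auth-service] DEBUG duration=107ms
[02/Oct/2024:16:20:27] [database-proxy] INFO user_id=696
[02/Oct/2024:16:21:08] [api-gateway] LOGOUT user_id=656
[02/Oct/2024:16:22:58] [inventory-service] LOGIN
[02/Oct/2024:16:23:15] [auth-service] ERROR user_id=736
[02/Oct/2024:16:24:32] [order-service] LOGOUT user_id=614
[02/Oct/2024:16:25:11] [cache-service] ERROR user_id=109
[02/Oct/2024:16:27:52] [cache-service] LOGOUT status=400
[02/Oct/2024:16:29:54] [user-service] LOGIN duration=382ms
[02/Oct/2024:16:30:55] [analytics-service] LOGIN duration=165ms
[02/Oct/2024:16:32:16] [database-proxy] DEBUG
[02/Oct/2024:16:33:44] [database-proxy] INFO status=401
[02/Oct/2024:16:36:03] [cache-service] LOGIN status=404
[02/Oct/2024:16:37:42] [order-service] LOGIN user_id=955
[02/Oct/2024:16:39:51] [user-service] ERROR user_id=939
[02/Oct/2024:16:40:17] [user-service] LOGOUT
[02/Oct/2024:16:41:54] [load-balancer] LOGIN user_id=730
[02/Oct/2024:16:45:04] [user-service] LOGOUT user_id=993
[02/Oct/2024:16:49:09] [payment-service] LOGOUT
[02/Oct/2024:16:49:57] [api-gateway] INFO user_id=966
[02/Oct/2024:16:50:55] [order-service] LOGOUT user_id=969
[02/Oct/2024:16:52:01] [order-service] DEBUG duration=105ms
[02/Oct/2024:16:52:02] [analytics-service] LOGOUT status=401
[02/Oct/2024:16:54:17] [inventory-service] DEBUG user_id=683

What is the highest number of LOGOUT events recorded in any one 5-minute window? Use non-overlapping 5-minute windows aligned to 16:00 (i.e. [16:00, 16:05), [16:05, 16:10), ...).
2

To find the burst window:

1. Divide the log period into non-overlapping 5-minute windows starting at 16:00
2. Count LOGOUT events in each window
3. Find the window with maximum count
4. Maximum events in a window: 2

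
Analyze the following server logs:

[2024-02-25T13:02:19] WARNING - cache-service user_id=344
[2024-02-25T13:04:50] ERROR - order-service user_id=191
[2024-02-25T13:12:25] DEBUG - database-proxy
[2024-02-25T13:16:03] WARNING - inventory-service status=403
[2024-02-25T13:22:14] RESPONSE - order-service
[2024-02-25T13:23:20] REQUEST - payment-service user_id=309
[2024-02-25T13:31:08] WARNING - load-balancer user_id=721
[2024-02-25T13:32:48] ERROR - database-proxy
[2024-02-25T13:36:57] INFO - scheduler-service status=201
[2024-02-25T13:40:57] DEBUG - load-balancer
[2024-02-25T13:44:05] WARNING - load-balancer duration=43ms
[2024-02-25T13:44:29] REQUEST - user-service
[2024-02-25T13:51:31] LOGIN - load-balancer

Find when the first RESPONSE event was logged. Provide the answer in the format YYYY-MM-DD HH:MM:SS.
2024-02-25 13:22:14

To find the first event:

1. Filter for all RESPONSE events
2. Sort by timestamp
3. Select the first one
4. Timestamp: 2024-02-25 13:22:14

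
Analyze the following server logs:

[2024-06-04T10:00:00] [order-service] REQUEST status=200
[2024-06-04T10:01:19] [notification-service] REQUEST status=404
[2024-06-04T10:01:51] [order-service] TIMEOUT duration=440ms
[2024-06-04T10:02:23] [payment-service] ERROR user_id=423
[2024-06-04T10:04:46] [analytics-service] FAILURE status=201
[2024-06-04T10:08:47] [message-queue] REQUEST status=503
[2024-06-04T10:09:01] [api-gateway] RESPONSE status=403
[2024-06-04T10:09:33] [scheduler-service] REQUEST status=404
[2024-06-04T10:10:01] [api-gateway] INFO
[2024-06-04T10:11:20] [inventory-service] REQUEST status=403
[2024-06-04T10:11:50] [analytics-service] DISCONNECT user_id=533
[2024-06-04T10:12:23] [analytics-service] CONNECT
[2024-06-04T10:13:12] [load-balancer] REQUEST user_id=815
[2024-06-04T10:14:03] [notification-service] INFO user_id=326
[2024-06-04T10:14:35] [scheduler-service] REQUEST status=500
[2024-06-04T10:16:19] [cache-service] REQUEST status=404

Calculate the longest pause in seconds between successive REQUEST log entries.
448

To find the longest gap:

1. Extract all REQUEST events in chronological order
2. Calculate time differences between consecutive events
3. Find the maximum difference
4. Longest gap: 448 seconds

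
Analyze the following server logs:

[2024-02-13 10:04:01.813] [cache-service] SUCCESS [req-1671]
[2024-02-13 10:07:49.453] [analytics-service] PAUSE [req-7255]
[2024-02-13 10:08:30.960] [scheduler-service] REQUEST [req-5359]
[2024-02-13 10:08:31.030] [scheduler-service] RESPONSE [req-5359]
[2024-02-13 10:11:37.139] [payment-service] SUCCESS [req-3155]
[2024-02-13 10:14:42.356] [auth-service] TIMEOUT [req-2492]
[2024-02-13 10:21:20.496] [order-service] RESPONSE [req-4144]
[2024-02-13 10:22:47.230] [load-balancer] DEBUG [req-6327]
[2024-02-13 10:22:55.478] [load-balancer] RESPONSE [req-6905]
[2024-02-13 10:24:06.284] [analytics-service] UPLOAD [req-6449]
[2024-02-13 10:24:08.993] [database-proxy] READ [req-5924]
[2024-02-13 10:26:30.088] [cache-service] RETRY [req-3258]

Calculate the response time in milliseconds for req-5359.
70

To calculate latency:

1. Find REQUEST with id req-5359: 2024-02-13 10:08:30.960
2. Find RESPONSE with id req-5359: 2024-02-13 10:08:31.030
3. Latency: 2024-02-13 10:08:31.030 - 2024-02-13 10:08:30.960 = 70ms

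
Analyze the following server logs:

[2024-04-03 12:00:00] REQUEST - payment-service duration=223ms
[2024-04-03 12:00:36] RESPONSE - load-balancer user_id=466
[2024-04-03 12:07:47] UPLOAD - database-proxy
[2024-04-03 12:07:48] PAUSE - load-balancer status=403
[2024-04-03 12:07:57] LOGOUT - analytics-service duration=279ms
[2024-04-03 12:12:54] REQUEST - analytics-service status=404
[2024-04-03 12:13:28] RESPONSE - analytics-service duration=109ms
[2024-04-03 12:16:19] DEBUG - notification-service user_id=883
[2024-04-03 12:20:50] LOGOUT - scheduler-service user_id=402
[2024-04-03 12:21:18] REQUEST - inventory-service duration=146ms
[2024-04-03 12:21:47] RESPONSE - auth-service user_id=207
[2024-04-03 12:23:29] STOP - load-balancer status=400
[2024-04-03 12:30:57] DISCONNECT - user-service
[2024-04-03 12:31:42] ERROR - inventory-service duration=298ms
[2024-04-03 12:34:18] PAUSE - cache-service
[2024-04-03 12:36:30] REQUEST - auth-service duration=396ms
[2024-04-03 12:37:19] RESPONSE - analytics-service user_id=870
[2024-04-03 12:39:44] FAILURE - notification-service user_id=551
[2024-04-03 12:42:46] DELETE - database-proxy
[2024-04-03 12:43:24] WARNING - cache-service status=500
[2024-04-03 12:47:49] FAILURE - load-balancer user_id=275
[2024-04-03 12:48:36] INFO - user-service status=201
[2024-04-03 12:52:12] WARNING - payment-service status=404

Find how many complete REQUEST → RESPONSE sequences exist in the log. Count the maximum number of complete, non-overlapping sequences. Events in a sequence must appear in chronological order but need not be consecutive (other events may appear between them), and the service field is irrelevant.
4

To count sequences:

1. Look for pattern: REQUEST → RESPONSE
2. Greedily scan the log in chronological order, matching each sequence element in turn (ignoring service)
3. Each time the full pattern completes, increment the count and restart matching from the next event
4. Complete non-overlapping sequences found: 4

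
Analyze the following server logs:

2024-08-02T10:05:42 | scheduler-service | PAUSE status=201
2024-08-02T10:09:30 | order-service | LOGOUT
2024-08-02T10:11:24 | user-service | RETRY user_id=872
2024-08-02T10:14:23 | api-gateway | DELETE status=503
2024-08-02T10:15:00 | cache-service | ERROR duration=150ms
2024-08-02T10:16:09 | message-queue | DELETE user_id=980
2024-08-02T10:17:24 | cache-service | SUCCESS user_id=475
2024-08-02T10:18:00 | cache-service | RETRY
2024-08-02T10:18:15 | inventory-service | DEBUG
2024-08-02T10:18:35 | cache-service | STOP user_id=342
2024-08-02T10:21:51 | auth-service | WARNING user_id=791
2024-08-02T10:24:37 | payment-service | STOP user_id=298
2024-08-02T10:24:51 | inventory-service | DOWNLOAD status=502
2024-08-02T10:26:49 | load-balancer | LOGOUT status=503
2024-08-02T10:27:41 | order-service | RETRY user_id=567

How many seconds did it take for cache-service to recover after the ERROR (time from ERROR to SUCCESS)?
144

To calculate recovery time:

1. Find ERROR event for cache-service: 2024-08-02T10:15:00
2. Find next SUCCESS event for cache-service: 2024-08-02T10:17:24
3. Recovery time: 2024-08-02T10:17:24 - 2024-08-02T10:15:00 = 144 seconds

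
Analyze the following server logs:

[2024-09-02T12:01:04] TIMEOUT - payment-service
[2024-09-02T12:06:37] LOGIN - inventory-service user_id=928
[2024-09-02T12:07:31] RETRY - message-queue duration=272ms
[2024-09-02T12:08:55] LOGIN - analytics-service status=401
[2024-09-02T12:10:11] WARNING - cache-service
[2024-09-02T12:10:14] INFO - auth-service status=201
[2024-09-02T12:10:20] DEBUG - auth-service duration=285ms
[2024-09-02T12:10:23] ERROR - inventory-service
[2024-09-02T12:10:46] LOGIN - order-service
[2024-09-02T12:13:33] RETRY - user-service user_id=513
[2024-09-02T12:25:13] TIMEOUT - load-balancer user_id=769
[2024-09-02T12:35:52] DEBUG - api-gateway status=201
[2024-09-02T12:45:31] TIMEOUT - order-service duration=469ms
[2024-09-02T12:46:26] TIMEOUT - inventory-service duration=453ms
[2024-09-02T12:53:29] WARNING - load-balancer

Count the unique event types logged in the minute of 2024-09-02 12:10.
5

To count unique event types:

1. Filter events in the minute starting at 2024-09-02 12:10
2. Extract event types from matching entries
3. Count unique types: 5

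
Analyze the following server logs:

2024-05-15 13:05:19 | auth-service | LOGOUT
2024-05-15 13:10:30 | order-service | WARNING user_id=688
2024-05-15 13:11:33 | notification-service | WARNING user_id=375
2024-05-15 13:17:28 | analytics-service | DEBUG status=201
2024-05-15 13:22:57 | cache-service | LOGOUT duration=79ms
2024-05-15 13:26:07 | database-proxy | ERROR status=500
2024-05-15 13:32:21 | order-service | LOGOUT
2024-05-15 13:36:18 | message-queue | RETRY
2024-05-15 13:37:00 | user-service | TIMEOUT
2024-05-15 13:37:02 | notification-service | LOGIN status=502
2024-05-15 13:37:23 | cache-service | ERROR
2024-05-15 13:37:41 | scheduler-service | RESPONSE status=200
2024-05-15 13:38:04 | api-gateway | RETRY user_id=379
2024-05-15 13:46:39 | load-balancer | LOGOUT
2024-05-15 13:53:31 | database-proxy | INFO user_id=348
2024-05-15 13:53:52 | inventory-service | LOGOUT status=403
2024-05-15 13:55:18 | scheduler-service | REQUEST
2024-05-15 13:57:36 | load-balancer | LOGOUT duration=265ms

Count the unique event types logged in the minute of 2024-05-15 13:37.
4

To count unique event types:

1. Filter events in the minute starting at 2024-05-15 13:37
2. Extract event types from matching entries
3. Count unique types: 4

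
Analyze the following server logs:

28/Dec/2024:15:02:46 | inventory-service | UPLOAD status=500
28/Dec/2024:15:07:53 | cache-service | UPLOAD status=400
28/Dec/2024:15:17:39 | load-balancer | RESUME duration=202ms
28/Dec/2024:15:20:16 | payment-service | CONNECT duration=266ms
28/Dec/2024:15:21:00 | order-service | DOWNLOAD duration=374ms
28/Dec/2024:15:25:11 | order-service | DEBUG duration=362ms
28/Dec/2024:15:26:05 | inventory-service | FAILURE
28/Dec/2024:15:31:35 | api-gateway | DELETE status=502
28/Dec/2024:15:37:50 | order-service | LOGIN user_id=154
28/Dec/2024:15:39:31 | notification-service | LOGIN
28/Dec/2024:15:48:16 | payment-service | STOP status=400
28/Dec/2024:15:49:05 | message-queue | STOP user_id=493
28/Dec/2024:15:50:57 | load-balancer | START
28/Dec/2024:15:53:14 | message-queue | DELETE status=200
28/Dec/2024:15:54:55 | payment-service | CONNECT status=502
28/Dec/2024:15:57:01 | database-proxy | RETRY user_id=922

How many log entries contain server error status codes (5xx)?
3

To find matching entries:

1. Pattern to match: server error status codes (5xx)
2. Scan each log entry for the pattern
3. Count matches: 3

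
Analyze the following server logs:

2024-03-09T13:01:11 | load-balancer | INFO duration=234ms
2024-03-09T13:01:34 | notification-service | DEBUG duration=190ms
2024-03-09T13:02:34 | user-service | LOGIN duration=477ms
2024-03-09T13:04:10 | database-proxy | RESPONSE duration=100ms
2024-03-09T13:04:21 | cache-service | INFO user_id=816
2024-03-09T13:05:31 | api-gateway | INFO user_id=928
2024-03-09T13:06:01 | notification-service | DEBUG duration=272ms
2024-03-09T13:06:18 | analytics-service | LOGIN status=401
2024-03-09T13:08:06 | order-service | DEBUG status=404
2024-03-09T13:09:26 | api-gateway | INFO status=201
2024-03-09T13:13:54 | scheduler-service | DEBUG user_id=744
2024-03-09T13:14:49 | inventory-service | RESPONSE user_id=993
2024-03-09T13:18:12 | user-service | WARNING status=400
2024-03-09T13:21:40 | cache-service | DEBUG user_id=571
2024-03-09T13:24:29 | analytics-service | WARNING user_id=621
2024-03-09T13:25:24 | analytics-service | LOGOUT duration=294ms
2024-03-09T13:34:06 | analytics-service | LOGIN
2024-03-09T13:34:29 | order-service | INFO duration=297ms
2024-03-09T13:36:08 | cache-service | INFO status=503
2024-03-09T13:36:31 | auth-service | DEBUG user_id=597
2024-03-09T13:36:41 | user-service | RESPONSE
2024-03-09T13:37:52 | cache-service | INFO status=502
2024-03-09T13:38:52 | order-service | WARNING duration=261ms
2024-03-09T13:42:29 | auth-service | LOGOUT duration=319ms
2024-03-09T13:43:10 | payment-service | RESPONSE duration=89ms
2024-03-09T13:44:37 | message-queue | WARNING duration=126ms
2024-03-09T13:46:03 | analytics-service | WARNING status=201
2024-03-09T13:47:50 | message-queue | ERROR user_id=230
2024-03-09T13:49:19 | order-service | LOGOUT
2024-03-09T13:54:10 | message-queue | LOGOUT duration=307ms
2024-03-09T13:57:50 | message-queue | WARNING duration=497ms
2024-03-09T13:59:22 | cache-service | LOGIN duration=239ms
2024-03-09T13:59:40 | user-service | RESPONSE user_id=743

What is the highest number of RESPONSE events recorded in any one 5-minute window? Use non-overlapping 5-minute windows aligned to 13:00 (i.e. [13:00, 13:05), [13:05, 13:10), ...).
1

To find the burst window:

1. Divide the log period into non-overlapping 5-minute windows starting at 13:00
2. Count RESPONSE events in each window
3. Find the window with maximum count
4. Maximum events in a window: 1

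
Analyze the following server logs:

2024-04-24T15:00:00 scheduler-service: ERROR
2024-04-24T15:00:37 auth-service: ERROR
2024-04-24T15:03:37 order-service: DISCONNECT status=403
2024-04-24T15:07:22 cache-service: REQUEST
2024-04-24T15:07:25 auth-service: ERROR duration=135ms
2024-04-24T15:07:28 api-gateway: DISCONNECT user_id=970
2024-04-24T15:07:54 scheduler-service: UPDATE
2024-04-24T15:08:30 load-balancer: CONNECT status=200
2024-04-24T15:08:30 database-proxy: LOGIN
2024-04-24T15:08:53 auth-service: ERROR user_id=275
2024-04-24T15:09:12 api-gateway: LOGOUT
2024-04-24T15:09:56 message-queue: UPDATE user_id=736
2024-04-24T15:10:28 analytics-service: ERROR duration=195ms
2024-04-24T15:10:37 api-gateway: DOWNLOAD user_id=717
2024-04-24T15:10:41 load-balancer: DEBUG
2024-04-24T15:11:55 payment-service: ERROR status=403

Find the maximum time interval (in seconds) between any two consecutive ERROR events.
408

To find the longest gap:

1. Extract all ERROR events in chronological order
2. Calculate time differences between consecutive events
3. Find the maximum difference
4. Longest gap: 408 seconds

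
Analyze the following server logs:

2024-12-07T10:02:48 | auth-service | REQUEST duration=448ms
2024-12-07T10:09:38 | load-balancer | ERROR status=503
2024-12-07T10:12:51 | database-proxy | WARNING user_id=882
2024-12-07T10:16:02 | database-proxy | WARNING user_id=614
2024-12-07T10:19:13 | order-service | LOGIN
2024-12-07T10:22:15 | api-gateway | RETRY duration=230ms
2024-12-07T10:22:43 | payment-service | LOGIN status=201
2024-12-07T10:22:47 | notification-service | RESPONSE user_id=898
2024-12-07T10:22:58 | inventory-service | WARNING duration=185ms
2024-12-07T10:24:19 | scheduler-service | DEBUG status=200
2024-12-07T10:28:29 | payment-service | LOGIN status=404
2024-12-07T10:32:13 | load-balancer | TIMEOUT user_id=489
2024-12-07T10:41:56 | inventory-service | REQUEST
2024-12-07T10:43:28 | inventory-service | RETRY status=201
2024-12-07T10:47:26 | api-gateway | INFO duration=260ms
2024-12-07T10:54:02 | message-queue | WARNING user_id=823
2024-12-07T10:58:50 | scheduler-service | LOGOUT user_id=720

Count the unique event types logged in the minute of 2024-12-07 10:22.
4

To count unique event types:

1. Filter events in the minute starting at 2024-12-07 10:22
2. Extract event types from matching entries
3. Count unique types: 4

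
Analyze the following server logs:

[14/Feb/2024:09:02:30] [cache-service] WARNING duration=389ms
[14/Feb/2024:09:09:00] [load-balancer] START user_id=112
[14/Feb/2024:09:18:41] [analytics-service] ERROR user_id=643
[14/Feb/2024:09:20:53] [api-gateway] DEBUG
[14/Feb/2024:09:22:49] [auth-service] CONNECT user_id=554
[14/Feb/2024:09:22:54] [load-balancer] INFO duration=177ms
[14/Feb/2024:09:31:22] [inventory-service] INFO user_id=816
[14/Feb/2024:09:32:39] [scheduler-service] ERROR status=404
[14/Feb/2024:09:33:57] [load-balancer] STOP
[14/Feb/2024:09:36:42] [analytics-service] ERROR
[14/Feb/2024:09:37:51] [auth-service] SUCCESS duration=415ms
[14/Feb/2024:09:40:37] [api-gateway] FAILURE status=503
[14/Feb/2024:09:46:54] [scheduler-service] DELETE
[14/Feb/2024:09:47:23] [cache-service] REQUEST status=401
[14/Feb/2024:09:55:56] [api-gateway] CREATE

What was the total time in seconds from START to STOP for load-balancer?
1497

To calculate state duration:

1. Find START event for load-balancer: 14/Feb/2024:09:09:00
2. Find STOP event for load-balancer: 14/Feb/2024:09:33:57
3. Calculate duration: 14/Feb/2024:09:33:57 - 14/Feb/2024:09:09:00 = 1497 seconds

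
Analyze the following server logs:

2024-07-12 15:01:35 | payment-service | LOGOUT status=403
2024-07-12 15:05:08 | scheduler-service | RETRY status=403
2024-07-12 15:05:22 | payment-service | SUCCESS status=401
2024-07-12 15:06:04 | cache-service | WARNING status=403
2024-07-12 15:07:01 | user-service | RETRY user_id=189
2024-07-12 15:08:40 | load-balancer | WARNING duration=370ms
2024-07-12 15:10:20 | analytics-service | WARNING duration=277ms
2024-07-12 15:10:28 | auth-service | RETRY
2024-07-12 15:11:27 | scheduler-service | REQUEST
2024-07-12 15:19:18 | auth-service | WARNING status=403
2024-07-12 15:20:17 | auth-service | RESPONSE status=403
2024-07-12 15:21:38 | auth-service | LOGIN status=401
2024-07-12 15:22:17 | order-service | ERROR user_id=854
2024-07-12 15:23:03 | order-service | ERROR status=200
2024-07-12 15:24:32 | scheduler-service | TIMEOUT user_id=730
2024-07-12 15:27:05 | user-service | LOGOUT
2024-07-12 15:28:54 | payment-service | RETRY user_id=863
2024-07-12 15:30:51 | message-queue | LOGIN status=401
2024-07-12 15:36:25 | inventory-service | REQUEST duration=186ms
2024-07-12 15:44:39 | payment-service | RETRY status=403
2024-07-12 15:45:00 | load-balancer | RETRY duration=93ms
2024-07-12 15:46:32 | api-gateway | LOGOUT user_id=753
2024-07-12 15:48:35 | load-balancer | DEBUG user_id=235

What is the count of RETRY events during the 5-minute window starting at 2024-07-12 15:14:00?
0

To count events in the time window:

1. Window boundaries: 2024-07-12 15:14:00 to 2024-07-12 15:19:00
2. Filter for RETRY events within this window
3. Count matching events: 0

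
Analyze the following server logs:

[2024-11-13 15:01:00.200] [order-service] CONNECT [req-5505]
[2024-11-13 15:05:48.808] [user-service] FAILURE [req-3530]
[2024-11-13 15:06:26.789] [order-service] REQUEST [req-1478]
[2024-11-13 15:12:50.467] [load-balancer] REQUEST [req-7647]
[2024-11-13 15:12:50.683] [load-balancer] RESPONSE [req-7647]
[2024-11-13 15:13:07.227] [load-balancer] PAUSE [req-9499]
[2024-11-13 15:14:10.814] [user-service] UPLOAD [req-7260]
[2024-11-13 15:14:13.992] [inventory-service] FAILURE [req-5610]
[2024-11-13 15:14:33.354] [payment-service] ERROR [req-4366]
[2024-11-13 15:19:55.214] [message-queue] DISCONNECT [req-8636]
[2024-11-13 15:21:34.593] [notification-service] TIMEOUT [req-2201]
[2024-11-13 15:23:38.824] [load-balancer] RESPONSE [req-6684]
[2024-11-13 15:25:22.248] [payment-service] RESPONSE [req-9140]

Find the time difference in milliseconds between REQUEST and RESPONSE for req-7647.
216

To calculate latency:

1. Find REQUEST with id req-7647: 2024-11-13 15:12:50.467
2. Find RESPONSE with id req-7647: 2024-11-13 15:12:50.683
3. Latency: 2024-11-13 15:12:50.683 - 2024-11-13 15:12:50.467 = 216ms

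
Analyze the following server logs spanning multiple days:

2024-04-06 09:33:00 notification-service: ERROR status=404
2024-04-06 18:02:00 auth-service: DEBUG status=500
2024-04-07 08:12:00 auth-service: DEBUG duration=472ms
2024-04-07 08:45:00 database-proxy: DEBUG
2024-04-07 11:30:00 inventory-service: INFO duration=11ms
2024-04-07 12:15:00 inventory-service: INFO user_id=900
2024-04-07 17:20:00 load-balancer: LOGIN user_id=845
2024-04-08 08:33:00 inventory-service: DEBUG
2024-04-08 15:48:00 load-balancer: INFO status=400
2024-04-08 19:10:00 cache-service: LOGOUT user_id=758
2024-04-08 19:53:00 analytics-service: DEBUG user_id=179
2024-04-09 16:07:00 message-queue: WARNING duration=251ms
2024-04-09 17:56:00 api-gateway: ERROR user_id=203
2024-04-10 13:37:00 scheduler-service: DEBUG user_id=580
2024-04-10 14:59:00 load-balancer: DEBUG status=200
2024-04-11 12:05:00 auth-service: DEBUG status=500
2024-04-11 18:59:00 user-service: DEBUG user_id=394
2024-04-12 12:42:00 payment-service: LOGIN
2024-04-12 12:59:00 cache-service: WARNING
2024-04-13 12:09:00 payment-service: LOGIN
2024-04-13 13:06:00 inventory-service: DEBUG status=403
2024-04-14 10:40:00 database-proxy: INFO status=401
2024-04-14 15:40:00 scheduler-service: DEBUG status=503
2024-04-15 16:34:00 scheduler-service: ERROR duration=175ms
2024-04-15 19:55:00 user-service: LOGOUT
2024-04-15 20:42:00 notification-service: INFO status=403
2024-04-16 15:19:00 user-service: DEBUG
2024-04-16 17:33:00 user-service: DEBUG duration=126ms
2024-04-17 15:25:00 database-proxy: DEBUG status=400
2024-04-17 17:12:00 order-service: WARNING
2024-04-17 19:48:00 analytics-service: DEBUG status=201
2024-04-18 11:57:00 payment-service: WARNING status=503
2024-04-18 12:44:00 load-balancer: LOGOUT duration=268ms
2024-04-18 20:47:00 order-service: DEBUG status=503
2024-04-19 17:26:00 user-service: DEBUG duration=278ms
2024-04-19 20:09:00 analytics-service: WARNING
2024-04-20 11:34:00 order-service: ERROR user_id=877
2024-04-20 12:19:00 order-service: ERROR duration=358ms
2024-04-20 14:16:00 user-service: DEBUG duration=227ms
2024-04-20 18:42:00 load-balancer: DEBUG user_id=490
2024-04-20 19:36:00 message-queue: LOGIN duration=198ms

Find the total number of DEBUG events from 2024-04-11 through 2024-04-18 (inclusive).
9

To filter by date range:

1. Date range: 2024-04-11 through 2024-04-18, both dates inclusive
2. Filter for DEBUG events whose date falls in this range
3. Count matching events: 9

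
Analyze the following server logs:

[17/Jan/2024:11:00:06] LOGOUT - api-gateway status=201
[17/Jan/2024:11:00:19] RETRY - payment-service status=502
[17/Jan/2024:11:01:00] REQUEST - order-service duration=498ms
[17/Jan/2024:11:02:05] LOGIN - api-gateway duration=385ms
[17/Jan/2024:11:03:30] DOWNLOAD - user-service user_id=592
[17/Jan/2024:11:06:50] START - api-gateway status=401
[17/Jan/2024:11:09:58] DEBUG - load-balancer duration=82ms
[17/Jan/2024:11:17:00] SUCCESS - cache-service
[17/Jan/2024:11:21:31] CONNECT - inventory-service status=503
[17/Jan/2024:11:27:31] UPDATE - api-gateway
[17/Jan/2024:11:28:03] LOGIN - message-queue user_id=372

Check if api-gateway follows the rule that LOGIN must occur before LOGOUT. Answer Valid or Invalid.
Invalid

To validate ordering:

1. Required order: LOGIN → LOGOUT
2. Rule: LOGIN must occur before LOGOUT
3. Check actual order of events for api-gateway
4. Result: Invalid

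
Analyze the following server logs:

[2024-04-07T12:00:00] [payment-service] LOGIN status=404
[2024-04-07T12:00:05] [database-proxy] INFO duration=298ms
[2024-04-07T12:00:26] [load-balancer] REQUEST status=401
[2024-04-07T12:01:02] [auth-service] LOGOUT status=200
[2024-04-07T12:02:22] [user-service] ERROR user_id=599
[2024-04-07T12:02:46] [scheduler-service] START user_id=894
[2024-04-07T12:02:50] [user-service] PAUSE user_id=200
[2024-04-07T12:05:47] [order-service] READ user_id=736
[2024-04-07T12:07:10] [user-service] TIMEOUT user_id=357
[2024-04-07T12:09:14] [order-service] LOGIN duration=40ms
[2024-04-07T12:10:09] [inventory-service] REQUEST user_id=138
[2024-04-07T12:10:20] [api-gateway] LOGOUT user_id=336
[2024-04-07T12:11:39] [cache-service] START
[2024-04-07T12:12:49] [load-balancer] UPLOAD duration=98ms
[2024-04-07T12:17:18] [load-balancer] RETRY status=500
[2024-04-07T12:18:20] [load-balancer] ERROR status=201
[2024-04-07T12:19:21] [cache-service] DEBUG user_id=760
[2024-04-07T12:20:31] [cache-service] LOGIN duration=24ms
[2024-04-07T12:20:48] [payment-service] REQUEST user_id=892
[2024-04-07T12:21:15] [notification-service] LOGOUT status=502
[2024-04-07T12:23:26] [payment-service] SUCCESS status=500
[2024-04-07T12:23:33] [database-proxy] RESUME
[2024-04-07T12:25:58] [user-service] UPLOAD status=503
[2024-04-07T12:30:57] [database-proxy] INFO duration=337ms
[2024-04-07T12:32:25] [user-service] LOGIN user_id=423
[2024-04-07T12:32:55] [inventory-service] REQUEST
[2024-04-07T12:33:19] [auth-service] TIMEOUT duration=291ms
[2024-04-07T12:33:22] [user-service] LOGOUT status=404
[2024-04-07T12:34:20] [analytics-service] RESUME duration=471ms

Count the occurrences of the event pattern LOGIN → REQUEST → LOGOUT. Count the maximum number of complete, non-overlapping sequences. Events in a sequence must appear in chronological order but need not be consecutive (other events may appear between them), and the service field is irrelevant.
4

To count sequences:

1. Look for pattern: LOGIN → REQUEST → LOGOUT
2. Greedily scan the log in chronological order, matching each sequence element in turn (ignoring service)
3. Each time the full pattern completes, increment the count and restart matching from the next event
4. Complete non-overlapping sequences found: 4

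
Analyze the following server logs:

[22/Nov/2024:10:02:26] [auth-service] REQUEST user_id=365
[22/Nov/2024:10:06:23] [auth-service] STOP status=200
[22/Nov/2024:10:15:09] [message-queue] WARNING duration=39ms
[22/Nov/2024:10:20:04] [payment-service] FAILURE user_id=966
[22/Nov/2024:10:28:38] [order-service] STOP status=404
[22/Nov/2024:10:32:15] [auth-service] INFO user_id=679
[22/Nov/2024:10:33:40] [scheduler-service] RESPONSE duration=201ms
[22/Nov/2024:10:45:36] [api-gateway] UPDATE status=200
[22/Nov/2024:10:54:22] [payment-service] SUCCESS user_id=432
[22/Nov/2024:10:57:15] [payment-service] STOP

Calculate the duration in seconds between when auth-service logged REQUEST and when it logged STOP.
237

To find the time between events:

1. Locate the first REQUEST event for auth-service: 22/Nov/2024:10:02:26
2. Locate the first STOP event for auth-service: 22/Nov/2024:10:06:23
3. Calculate the difference: 22/Nov/2024:10:06:23 - 22/Nov/2024:10:02:26 = 237 seconds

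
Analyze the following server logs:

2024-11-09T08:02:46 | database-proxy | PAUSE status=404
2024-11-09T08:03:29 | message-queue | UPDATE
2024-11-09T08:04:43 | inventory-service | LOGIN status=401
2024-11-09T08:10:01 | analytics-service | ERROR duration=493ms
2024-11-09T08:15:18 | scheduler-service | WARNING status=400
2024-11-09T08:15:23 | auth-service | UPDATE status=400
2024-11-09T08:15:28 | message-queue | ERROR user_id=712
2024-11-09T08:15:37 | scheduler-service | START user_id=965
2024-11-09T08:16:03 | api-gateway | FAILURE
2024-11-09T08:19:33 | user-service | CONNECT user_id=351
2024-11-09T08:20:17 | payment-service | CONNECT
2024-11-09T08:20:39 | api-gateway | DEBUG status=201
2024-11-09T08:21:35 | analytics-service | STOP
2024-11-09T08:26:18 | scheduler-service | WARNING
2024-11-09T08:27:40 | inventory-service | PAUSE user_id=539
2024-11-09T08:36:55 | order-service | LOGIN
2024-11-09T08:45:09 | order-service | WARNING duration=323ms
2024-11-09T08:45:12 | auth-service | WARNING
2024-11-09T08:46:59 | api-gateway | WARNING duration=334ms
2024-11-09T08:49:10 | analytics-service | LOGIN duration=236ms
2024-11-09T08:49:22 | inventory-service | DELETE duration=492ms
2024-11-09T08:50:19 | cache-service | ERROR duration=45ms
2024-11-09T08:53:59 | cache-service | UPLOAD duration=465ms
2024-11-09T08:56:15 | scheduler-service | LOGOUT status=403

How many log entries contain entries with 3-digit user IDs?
4

To find matching entries:

1. Pattern to match: entries with 3-digit user IDs
2. Scan each log entry for the pattern
3. Count matches: 4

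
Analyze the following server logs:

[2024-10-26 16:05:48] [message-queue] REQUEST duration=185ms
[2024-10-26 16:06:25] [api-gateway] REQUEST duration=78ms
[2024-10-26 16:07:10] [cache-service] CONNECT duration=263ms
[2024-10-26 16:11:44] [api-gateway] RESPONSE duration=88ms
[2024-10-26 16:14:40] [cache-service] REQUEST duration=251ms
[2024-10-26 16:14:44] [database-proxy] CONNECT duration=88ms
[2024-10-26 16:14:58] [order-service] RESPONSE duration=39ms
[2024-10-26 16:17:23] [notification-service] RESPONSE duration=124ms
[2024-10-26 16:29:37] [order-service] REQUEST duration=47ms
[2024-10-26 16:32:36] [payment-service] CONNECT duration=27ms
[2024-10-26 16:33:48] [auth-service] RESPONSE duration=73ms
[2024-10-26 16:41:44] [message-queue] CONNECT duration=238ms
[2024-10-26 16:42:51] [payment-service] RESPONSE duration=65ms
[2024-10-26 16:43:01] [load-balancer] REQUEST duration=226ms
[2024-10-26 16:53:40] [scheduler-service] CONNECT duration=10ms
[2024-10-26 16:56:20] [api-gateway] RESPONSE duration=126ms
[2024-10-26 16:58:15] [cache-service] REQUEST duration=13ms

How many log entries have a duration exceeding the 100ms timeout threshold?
7

To count timeouts:

1. Threshold: 100ms
2. Extract duration from each log entry
3. Count entries where duration > 100
4. Timeout count: 7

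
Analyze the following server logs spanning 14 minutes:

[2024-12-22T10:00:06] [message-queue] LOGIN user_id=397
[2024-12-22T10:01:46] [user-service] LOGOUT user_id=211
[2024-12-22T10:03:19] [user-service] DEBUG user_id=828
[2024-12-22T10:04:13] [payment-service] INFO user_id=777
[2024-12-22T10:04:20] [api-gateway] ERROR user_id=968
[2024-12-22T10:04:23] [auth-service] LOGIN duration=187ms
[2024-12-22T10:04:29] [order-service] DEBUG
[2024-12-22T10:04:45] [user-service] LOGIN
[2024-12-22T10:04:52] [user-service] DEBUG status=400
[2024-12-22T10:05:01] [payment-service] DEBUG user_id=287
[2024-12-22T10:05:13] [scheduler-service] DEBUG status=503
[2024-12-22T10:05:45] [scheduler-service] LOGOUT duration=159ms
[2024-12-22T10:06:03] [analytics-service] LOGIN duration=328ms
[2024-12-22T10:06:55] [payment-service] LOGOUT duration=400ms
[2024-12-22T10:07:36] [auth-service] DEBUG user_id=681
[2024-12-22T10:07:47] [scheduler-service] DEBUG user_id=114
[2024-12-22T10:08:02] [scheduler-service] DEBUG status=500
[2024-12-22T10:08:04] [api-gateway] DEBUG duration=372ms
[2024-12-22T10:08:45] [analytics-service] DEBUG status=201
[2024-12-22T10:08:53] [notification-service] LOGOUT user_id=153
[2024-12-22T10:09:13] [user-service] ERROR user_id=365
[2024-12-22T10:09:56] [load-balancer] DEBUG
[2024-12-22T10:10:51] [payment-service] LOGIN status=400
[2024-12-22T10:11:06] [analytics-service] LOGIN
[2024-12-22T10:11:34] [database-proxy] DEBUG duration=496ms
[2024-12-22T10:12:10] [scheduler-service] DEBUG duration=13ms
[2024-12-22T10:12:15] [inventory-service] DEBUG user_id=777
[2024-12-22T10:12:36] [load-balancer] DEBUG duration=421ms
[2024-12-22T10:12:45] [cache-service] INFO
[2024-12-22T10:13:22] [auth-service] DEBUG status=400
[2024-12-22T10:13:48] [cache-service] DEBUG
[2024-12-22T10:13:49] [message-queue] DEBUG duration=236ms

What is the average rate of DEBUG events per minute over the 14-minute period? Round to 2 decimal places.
1.29

To calculate the rate:

1. Count total DEBUG events: 18
2. Total time period: 14 minutes
3. Rate = 18 / 14 = 1.29 events per minute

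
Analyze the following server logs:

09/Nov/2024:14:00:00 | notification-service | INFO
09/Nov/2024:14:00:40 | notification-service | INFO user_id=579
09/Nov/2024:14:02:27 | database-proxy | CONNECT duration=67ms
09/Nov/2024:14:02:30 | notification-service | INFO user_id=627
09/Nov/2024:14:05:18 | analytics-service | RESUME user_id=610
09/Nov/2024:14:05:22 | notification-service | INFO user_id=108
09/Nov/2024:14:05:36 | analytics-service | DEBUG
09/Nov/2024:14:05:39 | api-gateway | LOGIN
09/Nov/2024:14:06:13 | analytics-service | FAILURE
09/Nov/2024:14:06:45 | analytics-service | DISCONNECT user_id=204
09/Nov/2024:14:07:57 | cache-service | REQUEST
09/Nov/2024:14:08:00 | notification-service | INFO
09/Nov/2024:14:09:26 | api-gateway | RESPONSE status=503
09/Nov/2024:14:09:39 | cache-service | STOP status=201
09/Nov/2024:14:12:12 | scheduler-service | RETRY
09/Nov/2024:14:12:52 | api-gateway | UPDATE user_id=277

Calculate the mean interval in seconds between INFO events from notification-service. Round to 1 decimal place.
120.0

To calculate average interval:

1. Find all INFO events for notification-service in order
2. Calculate time gaps between consecutive events
3. Compute mean of gaps: 480 / 4 = 120.0 seconds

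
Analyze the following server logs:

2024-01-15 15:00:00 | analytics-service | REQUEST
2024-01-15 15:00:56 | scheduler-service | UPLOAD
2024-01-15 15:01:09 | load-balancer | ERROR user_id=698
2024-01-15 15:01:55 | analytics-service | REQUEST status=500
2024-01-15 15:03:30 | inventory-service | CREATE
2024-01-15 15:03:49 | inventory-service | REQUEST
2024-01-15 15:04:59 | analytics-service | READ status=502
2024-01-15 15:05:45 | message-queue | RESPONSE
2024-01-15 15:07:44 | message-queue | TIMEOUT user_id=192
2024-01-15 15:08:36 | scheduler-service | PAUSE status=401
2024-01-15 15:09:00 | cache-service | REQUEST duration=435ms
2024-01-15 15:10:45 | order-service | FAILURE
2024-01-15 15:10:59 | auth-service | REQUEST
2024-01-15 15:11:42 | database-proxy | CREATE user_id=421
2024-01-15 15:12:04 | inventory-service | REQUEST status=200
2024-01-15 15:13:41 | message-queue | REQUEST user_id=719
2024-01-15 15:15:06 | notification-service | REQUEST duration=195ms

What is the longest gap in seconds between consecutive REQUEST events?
311

To find the longest gap:

1. Extract all REQUEST events in chronological order
2. Calculate time differences between consecutive events
3. Find the maximum difference
4. Longest gap: 311 seconds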